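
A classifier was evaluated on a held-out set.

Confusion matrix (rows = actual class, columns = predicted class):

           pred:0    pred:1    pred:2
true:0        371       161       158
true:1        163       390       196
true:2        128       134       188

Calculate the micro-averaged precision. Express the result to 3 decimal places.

0.502

Micro-averaging pools counts across classes: ΣTP=949, ΣFP=940, ΣFN=940.
Micro-precision = TP/(TP+FP) on pooled counts = 0.502 (equals overall accuracy in single-label multiclass).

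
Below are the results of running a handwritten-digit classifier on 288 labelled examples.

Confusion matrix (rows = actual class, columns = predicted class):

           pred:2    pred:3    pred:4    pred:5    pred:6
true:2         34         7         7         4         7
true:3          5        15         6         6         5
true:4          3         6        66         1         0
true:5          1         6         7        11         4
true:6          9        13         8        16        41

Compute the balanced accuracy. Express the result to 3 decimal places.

Balanced accuracy = mean of per-class recall.
  2: recall = 34/59 = 0.5763
  3: recall = 15/37 = 0.4054
  4: recall = 66/76 = 0.8684
  5: recall = 11/29 = 0.3793
  6: recall = 41/87 = 0.4713
Mean = (0.5763 + 0.4054 + 0.8684 + 0.3793 + 0.4713) / 5 = 0.540

0.540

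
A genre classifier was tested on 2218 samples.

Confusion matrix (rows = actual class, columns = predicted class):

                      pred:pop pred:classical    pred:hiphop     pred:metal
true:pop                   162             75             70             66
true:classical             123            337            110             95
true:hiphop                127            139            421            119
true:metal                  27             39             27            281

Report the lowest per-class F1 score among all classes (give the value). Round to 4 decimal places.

0.3990

Per-class F1 score (2·TP/(2·TP+FP+FN)):
  pop: TP=162, FP=123+127+27=277, FN=75+70+66=211 → 324/812 = 0.39901
  classical: TP=337, FP=75+139+39=253, FN=123+110+95=328 → 674/1255 = 0.53705
  hiphop: TP=421, FP=70+110+27=207, FN=127+139+119=385 → 842/1434 = 0.58717
  metal: TP=281, FP=66+95+119=280, FN=27+39+27=93 → 562/935 = 0.60107
Lowest is class 'pop' with F1 score = 0.3990.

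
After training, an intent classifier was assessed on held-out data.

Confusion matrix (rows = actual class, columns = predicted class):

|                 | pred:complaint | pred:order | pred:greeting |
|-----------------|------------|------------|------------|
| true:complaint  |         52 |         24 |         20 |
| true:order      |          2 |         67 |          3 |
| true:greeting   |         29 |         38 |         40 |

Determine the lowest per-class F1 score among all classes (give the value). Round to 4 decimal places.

0.4706

Per-class F1 score (2·TP/(2·TP+FP+FN)):
  complaint: TP=52, FP=2+29=31, FN=24+20=44 → 104/179 = 0.58101
  order: TP=67, FP=24+38=62, FN=2+3=5 → 134/201 = 0.66667
  greeting: TP=40, FP=20+3=23, FN=29+38=67 → 80/170 = 0.47059
Lowest is class 'greeting' with F1 score = 0.4706.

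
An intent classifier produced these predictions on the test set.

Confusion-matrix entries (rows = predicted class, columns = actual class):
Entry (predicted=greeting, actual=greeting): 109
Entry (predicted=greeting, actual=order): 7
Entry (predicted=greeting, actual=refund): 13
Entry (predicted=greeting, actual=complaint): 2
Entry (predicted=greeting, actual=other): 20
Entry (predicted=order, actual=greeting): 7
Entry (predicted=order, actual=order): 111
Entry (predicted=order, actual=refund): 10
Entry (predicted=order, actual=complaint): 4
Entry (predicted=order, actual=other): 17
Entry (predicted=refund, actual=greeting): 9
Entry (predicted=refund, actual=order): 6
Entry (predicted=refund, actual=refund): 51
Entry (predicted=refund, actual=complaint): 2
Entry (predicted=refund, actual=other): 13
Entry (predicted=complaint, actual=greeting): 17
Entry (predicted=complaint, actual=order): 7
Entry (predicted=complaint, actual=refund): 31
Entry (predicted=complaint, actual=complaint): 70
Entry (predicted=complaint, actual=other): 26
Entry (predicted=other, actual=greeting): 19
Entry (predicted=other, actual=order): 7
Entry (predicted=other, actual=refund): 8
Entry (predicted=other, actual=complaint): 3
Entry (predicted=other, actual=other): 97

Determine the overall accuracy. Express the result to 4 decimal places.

0.6577

Accuracy = trace / total = (109+111+51+70+97=438) / 666 = 438/666 = 0.6577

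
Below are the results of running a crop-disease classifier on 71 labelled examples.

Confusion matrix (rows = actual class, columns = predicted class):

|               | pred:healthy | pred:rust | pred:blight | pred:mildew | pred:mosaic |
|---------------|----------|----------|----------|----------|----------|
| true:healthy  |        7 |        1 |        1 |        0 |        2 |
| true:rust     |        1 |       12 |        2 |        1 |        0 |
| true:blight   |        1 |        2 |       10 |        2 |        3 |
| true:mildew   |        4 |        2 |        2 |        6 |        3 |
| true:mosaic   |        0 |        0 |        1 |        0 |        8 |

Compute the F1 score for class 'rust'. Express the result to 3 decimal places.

0.727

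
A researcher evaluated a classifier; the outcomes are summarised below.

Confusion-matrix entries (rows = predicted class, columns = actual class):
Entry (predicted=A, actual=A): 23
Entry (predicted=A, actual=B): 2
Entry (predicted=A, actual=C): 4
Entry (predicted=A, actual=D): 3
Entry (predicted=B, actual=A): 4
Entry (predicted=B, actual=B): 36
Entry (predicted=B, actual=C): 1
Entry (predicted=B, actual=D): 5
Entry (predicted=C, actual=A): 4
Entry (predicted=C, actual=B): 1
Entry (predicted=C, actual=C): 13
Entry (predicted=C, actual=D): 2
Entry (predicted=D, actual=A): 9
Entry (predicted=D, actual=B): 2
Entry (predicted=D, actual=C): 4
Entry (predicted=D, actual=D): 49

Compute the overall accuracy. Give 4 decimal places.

Accuracy = trace / total = (23+36+13+49=121) / 162 = 121/162 = 0.7469

0.7469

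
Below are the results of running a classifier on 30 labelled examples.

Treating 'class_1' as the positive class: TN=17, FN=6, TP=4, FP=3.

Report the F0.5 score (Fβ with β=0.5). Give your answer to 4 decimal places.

Fβ = (1+β²)·TP / ((1+β²)·TP + β²·FN + FP), with β²=1/4
= 1.25·4 / (1.25·4 + 0.25·6 + 3) = 0.5263

0.5263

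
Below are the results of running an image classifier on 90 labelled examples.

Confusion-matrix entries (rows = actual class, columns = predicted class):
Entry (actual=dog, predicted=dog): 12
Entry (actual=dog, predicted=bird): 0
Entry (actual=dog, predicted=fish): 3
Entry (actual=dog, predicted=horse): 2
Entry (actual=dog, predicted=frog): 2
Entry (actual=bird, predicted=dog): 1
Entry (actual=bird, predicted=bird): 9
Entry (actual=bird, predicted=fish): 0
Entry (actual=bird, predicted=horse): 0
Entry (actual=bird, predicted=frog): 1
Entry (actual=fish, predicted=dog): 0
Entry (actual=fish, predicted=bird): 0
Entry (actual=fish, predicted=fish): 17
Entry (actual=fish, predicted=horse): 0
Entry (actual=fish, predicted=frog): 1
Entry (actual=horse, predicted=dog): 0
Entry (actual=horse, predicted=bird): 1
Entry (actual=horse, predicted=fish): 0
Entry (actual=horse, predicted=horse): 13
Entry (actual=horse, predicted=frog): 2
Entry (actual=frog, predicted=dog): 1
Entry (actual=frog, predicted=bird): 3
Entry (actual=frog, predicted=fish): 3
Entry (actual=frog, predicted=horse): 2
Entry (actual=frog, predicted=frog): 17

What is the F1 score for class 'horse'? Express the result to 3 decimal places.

Take TP from the diagonal, FP from the rest of the 'horse' prediction marginal, FN from the rest of the 'horse' actual marginal.
F1 score = 2·TP/(2·TP+FP+FN).
horse: TP=13, FP=2+0+0+2=4, FN=0+1+0+2=3 → 26/33 = 0.7879

0.788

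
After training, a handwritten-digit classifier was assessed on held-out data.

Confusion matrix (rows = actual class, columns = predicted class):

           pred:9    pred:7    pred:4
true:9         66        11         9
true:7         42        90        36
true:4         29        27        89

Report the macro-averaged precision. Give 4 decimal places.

0.6164

Per-class precision (TP/(TP+FP)):
  9: TP=66, FP=42+29=71 → 66/137 = 0.48175
  7: TP=90, FP=11+27=38 → 90/128 = 0.70313
  4: TP=89, FP=9+36=45 → 89/134 = 0.66418
Macro-precision = mean = (0.48175 + 0.70313 + 0.66418) / 3 = 0.6164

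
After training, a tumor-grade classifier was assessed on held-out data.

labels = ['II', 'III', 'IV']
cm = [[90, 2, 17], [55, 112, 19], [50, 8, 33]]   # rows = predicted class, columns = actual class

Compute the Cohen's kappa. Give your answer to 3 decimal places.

0.410

Observed agreement pₒ = trace/N = 235/386 = 0.6088
Expected agreement pₑ = Σ (rowᵢ·colᵢ)/N² = (195·109 + 122·186 + 69·91)/386² = 0.3371
κ = (pₒ − pₑ)/(1 − pₑ) = (0.6088 − 0.3371)/(1 − 0.3371) = 0.410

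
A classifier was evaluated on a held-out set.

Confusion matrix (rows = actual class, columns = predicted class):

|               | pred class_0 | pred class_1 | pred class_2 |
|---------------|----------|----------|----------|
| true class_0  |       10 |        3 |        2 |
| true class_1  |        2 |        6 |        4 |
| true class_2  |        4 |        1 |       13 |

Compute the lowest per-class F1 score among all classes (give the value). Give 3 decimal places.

0.545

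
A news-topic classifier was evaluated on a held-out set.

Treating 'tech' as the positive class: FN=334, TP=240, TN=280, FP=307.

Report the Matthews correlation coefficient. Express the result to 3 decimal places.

-0.105

MCC = (TP·TN − FP·FN) / √((TP+FP)(TP+FN)(TN+FP)(TN+FN))
Numerator = 240·280 − 307·334 = -35338
Denominator = √(547·574·587·614) = √113163322804 = 336397.5666
MCC = -35338 / 336397.5666 = -0.105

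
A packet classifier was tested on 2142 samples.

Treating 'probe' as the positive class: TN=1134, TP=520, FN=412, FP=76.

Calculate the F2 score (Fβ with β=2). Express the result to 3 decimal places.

0.601

Fβ = (1+β²)·TP / ((1+β²)·TP + β²·FN + FP), with β²=4
= 5·520 / (5·520 + 4·412 + 76) = 0.601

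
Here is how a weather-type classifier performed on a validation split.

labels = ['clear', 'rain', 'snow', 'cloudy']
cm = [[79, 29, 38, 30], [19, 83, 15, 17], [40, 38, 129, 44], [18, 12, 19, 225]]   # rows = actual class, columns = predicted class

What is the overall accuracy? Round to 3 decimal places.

Accuracy = trace / total = (79+83+129+225=516) / 835 = 516/835 = 0.618

0.618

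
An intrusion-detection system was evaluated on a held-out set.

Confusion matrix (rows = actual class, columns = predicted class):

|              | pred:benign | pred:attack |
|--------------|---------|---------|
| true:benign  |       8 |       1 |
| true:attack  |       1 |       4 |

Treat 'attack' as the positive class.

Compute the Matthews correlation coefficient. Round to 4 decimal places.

0.6889

MCC = (TP·TN − FP·FN) / √((TP+FP)(TP+FN)(TN+FP)(TN+FN))
Numerator = 4·8 − 1·1 = 31
Denominator = √(5·5·9·9) = √2025 = 45.0000
MCC = 31 / 45.0000 = 0.6889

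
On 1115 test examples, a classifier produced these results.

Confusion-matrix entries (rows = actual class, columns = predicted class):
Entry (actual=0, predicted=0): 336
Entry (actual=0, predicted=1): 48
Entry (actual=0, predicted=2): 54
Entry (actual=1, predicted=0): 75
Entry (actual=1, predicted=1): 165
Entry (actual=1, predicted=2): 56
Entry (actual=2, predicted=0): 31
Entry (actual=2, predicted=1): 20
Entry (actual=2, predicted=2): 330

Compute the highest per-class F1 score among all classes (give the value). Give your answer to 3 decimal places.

Per-class F1 score (2·TP/(2·TP+FP+FN)):
  0: TP=336, FP=75+31=106, FN=48+54=102 → 672/880 = 0.7636
  1: TP=165, FP=48+20=68, FN=75+56=131 → 330/529 = 0.6238
  2: TP=330, FP=54+56=110, FN=31+20=51 → 660/821 = 0.8039
Highest is class '2' with F1 score = 0.804.

0.804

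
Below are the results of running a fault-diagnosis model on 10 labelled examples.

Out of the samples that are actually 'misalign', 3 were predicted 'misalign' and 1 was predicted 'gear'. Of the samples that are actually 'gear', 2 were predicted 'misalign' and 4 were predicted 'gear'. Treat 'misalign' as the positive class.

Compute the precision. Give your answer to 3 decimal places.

Precision = TP/(TP+FP) = 3/(3+2) = 3/5 = 0.600

0.600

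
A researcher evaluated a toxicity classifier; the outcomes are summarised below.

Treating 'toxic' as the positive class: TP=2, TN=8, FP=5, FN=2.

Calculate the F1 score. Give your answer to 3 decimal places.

Precision = TP/(TP+FP) = 2/7 = 0.2857
Recall = TP/(TP+FN) = 2/4 = 0.5000
F1 = 2·TP/(2·TP+FP+FN) = 4/11 = 0.364

0.364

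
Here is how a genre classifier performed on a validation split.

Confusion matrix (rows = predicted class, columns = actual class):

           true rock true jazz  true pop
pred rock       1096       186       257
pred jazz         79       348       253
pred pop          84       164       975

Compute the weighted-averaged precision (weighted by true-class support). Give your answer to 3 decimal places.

Per-class precision (TP/(TP+FP)):
  rock: TP=1096, FP=186+257=443 → 1096/1539 = 0.7122
  jazz: TP=348, FP=79+253=332 → 348/680 = 0.5118
  pop: TP=975, FP=84+164=248 → 975/1223 = 0.7972
Weighted-precision = Σ (supportᵢ/N)·precisionᵢ with N=3442: (1259/3442)·0.7122 + (698/3442)·0.5118 + (1485/3442)·0.7972 = 0.708

0.708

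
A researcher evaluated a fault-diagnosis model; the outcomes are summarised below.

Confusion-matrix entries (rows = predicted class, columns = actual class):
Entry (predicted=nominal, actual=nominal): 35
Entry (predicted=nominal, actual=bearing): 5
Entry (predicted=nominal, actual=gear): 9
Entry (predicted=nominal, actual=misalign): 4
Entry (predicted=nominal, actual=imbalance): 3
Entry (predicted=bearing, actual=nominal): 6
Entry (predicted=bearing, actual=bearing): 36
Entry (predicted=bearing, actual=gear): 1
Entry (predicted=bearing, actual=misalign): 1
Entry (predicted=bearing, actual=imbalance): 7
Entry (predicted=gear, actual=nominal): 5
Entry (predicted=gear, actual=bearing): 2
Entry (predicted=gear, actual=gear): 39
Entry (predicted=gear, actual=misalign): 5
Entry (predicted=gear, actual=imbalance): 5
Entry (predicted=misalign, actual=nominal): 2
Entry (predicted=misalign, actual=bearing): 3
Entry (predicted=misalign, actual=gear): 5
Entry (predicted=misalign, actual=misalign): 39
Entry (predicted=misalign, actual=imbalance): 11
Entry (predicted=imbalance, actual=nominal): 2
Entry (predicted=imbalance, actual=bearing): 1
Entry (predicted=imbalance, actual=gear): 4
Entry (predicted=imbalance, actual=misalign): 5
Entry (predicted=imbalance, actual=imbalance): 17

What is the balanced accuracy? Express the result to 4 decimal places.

0.6512

Balanced accuracy = mean of per-class recall.
  nominal: recall = 35/50 = 0.70000
  bearing: recall = 36/47 = 0.76596
  gear: recall = 39/58 = 0.67241
  misalign: recall = 39/54 = 0.72222
  imbalance: recall = 17/43 = 0.39535
Mean = (0.70000 + 0.76596 + 0.67241 + 0.72222 + 0.39535) / 5 = 0.6512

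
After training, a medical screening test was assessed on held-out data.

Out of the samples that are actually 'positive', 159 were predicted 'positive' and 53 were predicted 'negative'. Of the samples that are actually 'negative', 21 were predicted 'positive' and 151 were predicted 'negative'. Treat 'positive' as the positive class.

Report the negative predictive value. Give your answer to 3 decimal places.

0.740

NPV = TN/(TN+FN) = 151/(151+53) = 0.740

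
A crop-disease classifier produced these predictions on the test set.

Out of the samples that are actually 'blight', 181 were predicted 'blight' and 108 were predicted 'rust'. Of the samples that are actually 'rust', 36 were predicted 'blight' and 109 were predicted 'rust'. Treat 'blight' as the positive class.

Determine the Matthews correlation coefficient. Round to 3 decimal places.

MCC = (TP·TN − FP·FN) / √((TP+FP)(TP+FN)(TN+FP)(TN+FN))
Numerator = 181·109 − 36·108 = 15841
Denominator = √(217·289·145·217) = √1973264545 = 44421.4424
MCC = 15841 / 44421.4424 = 0.357

0.357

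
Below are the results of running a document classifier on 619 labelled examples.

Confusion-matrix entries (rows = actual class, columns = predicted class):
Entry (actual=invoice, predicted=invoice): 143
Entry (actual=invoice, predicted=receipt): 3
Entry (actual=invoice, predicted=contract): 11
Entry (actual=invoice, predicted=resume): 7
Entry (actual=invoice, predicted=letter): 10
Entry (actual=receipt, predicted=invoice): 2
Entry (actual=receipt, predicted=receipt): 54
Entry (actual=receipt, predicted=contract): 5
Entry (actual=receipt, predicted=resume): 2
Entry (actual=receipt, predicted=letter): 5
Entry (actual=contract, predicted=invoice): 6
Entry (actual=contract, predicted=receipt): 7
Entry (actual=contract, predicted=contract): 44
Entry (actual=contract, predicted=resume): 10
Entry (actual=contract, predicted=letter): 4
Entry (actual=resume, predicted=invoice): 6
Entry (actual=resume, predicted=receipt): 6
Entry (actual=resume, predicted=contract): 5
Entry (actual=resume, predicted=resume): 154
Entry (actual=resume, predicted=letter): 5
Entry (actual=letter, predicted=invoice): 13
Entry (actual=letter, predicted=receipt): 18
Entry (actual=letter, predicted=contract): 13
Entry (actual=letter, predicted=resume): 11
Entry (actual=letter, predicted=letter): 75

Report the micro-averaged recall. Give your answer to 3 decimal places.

0.759

Micro-averaging pools counts across classes: ΣTP=470, ΣFP=149, ΣFN=149.
Micro-recall = TP/(TP+FN) on pooled counts = 0.759 (equals overall accuracy in single-label multiclass).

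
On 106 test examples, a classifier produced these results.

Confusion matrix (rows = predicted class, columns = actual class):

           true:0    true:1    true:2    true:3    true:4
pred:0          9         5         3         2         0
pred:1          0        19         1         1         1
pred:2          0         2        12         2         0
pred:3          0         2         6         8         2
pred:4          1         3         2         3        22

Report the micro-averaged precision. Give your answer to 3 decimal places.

0.660

Micro-averaging pools counts across classes: ΣTP=70, ΣFP=36, ΣFN=36.
Micro-precision = TP/(TP+FP) on pooled counts = 0.660 (equals overall accuracy in single-label multiclass).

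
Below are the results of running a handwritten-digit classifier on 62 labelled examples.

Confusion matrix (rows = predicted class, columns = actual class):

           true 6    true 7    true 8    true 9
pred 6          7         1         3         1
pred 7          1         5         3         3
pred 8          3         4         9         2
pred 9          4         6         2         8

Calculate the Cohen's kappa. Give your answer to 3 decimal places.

0.291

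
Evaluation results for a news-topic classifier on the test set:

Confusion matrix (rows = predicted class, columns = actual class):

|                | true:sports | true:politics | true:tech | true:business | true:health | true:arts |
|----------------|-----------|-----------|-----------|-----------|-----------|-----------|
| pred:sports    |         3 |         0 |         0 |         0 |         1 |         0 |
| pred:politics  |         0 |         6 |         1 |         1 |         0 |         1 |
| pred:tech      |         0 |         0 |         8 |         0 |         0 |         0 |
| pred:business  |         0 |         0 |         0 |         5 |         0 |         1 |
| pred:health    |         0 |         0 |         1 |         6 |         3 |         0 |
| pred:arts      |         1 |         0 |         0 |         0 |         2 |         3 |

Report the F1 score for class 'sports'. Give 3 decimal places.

0.750

One-vs-rest for 'sports': TP = diagonal; FP = other classes predicted 'sports'; FN = 'sports' predicted as other.
F1 score = 2·TP/(2·TP+FP+FN).
sports: TP=3, FP=0+0+0+1+0=1, FN=0+0+0+0+1=1 → 6/8 = 0.7500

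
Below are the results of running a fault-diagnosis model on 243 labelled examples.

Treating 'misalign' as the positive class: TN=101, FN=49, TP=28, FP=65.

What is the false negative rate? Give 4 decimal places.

FNR = FN/(FN+TP) = 49/(49+28) = 0.6364

0.6364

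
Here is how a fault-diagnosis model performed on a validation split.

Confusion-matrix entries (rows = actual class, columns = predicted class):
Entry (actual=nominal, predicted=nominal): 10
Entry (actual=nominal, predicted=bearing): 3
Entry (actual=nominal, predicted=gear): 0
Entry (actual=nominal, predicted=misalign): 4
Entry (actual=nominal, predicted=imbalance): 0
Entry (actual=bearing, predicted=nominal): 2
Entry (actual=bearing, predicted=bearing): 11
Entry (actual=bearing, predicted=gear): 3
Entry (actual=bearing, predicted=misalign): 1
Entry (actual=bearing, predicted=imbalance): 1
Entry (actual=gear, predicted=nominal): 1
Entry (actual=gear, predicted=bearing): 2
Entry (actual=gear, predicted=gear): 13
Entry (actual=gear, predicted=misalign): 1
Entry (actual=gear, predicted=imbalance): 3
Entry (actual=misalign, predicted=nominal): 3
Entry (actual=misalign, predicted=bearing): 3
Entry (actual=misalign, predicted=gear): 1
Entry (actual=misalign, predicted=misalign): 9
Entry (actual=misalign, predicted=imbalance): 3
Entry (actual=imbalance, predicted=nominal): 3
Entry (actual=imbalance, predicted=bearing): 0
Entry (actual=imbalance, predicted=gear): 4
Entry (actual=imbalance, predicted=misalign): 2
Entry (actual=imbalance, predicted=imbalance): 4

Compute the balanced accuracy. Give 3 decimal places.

0.526

Balanced accuracy = mean of per-class recall.
  nominal: recall = 10/17 = 0.5882
  bearing: recall = 11/18 = 0.6111
  gear: recall = 13/20 = 0.6500
  misalign: recall = 9/19 = 0.4737
  imbalance: recall = 4/13 = 0.3077
Mean = (0.5882 + 0.6111 + 0.6500 + 0.4737 + 0.3077) / 5 = 0.526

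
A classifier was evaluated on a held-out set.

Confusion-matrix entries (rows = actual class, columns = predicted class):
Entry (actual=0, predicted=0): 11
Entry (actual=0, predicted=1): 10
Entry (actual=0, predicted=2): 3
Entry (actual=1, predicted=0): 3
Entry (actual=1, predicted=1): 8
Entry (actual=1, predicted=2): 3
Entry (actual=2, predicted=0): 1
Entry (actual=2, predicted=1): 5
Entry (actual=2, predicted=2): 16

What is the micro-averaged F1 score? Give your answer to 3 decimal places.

0.583

Micro-averaging pools counts across classes: ΣTP=35, ΣFP=25, ΣFN=25.
Micro-F1 score = 2·TP/(2·TP+FP+FN) on pooled counts = 0.583 (equals overall accuracy in single-label multiclass).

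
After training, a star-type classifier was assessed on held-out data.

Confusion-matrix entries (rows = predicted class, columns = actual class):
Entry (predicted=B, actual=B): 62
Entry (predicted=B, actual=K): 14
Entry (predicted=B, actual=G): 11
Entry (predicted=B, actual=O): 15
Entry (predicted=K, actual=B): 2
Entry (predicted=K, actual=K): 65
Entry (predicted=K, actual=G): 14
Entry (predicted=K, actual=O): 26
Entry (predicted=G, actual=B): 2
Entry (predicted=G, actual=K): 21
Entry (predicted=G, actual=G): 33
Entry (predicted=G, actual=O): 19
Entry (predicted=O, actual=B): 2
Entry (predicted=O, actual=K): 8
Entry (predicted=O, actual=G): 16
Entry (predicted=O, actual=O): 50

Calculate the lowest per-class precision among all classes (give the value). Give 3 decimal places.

0.440

Per-class precision (TP/(TP+FP)):
  B: TP=62, FP=14+11+15=40 → 62/102 = 0.6078
  K: TP=65, FP=2+14+26=42 → 65/107 = 0.6075
  G: TP=33, FP=2+21+19=42 → 33/75 = 0.4400
  O: TP=50, FP=2+8+16=26 → 50/76 = 0.6579
Lowest is class 'G' with precision = 0.440.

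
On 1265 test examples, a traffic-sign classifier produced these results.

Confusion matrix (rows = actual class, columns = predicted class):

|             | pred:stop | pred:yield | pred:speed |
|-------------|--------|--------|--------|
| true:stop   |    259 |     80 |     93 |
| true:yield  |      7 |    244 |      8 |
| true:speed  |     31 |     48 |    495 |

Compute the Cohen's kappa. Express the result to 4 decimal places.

0.6732

Observed agreement pₒ = trace/N = 998/1265 = 0.78893
Expected agreement pₑ = Σ (rowᵢ·colᵢ)/N² = (432·297 + 259·372 + 574·596)/1265² = 0.35417
κ = (pₒ − pₑ)/(1 − pₑ) = (0.78893 − 0.35417)/(1 − 0.35417) = 0.6732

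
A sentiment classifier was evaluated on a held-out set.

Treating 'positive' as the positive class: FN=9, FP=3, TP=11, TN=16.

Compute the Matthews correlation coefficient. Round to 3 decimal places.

MCC = (TP·TN − FP·FN) / √((TP+FP)(TP+FN)(TN+FP)(TN+FN))
Numerator = 11·16 − 3·9 = 149
Denominator = √(14·20·19·25) = √133000 = 364.6917
MCC = 149 / 364.6917 = 0.409

0.409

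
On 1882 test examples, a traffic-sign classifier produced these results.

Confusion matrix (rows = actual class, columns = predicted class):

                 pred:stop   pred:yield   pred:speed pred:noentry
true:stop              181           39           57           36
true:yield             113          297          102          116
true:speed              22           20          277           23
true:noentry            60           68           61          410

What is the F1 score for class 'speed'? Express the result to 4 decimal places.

One-vs-rest for 'speed': TP = diagonal; FP = other classes predicted 'speed'; FN = 'speed' predicted as other.
F1 score = 2·TP/(2·TP+FP+FN).
speed: TP=277, FP=57+102+61=220, FN=22+20+23=65 → 554/839 = 0.66031

0.6603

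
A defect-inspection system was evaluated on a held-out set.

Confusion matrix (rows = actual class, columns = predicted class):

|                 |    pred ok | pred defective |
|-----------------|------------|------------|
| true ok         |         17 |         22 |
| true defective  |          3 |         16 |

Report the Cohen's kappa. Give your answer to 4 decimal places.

Observed agreement pₒ = trace/N = 33/58 = 0.56897
Expected agreement pₑ = Σ (rowᵢ·colᵢ)/N² = (39·20 + 19·38)/58² = 0.44649
κ = (pₒ − pₑ)/(1 − pₑ) = (0.56897 − 0.44649)/(1 − 0.44649) = 0.2213

0.2213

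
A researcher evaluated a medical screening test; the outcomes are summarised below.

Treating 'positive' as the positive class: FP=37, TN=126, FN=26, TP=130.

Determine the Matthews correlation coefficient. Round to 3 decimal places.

0.607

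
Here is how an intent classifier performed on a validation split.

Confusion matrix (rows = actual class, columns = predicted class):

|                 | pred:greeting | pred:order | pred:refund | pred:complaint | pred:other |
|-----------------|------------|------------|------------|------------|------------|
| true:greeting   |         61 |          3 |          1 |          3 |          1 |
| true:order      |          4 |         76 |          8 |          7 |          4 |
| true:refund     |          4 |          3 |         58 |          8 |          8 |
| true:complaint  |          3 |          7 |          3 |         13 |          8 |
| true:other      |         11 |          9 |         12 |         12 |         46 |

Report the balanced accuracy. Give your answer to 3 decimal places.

Balanced accuracy = mean of per-class recall.
  greeting: recall = 61/69 = 0.8841
  order: recall = 76/99 = 0.7677
  refund: recall = 58/81 = 0.7160
  complaint: recall = 13/34 = 0.3824
  other: recall = 46/90 = 0.5111
Mean = (0.8841 + 0.7677 + 0.7160 + 0.3824 + 0.5111) / 5 = 0.652

0.652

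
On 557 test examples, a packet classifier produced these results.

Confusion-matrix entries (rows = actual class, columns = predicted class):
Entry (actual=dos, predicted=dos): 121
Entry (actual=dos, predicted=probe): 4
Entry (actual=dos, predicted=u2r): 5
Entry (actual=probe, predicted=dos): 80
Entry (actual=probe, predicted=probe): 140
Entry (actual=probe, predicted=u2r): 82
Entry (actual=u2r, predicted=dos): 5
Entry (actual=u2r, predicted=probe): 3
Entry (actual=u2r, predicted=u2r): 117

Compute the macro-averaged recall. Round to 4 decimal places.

Per-class recall (TP/(TP+FN)):
  dos: TP=121, FN=4+5=9 → 121/130 = 0.93077
  probe: TP=140, FN=80+82=162 → 140/302 = 0.46358
  u2r: TP=117, FN=5+3=8 → 117/125 = 0.93600
Macro-recall = mean = (0.93077 + 0.46358 + 0.93600) / 3 = 0.7768

0.7768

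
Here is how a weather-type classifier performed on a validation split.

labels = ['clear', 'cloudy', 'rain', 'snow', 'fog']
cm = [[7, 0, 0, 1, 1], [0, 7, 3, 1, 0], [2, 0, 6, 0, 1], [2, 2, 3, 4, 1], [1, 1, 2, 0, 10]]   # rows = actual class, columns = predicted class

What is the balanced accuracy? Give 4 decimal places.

0.6257

Balanced accuracy = mean of per-class recall.
  clear: recall = 7/9 = 0.77778
  cloudy: recall = 7/11 = 0.63636
  rain: recall = 6/9 = 0.66667
  snow: recall = 4/12 = 0.33333
  fog: recall = 10/14 = 0.71429
Mean = (0.77778 + 0.63636 + 0.66667 + 0.33333 + 0.71429) / 5 = 0.6257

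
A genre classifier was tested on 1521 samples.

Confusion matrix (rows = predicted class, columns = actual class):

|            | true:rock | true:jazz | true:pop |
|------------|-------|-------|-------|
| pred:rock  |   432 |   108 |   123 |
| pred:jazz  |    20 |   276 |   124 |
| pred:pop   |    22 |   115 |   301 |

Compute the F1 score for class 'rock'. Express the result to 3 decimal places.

Take TP from the diagonal, FP from the rest of the 'rock' prediction marginal, FN from the rest of the 'rock' actual marginal.
F1 score = 2·TP/(2·TP+FP+FN).
rock: TP=432, FP=108+123=231, FN=20+22=42 → 864/1137 = 0.7599

0.760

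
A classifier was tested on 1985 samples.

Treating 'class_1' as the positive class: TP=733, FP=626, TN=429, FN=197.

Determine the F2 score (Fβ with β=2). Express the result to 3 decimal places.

0.722

Fβ = (1+β²)·TP / ((1+β²)·TP + β²·FN + FP), with β²=4
= 5·733 / (5·733 + 4·197 + 626) = 0.722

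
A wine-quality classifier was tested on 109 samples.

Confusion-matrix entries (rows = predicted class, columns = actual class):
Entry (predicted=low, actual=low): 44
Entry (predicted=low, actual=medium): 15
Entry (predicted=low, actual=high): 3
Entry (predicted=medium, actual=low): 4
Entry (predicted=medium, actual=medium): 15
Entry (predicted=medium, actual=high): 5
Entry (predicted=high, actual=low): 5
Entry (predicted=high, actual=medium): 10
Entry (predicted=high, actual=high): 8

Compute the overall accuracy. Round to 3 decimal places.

Accuracy = trace / total = (44+15+8=67) / 109 = 67/109 = 0.615

0.615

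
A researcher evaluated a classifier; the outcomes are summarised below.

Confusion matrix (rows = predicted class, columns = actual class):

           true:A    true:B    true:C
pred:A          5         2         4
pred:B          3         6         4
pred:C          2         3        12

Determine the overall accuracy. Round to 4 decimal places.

0.5610

Accuracy = trace / total = (5+6+12=23) / 41 = 23/41 = 0.5610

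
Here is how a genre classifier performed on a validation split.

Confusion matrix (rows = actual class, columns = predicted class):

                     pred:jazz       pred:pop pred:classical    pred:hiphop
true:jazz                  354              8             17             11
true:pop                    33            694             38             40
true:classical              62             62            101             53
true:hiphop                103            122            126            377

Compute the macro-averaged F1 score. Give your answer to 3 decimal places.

0.639

Per-class F1 score (2·TP/(2·TP+FP+FN)):
  jazz: TP=354, FP=33+62+103=198, FN=8+17+11=36 → 708/942 = 0.7516
  pop: TP=694, FP=8+62+122=192, FN=33+38+40=111 → 1388/1691 = 0.8208
  classical: TP=101, FP=17+38+126=181, FN=62+62+53=177 → 202/560 = 0.3607
  hiphop: TP=377, FP=11+40+53=104, FN=103+122+126=351 → 754/1209 = 0.6237
Macro-F1 score = mean = (0.7516 + 0.8208 + 0.3607 + 0.6237) / 4 = 0.639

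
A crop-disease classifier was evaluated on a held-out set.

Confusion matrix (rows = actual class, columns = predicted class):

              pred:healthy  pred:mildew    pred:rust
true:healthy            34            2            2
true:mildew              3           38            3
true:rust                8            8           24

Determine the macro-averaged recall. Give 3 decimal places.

0.786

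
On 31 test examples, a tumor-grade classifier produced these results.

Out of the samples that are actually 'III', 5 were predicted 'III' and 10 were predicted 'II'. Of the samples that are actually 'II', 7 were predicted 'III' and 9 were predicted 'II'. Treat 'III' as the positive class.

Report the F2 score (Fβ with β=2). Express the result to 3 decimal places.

0.347

Fβ = (1+β²)·TP / ((1+β²)·TP + β²·FN + FP), with β²=4
= 5·5 / (5·5 + 4·10 + 7) = 0.347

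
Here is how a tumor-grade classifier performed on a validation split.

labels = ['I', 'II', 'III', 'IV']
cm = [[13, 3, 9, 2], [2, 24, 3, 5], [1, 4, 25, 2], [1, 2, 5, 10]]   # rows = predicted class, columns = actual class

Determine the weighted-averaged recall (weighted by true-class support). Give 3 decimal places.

0.649

Per-class recall (TP/(TP+FN)):
  I: TP=13, FN=2+1+1=4 → 13/17 = 0.7647
  II: TP=24, FN=3+4+2=9 → 24/33 = 0.7273
  III: TP=25, FN=9+3+5=17 → 25/42 = 0.5952
  IV: TP=10, FN=2+5+2=9 → 10/19 = 0.5263
Weighted-recall = Σ (supportᵢ/N)·recallᵢ with N=111: (17/111)·0.7647 + (33/111)·0.7273 + (42/111)·0.5952 + (19/111)·0.5263 = 0.649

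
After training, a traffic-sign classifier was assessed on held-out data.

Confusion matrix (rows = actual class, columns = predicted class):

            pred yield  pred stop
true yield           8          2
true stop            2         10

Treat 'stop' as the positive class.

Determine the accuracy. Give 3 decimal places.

Accuracy = (TP+TN)/N = (10+8)/22 = 0.818

0.818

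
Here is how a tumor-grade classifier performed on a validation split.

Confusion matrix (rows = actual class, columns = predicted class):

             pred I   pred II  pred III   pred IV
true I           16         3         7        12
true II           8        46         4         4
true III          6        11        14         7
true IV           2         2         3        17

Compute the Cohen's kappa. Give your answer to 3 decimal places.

0.417

Observed agreement pₒ = trace/N = 93/162 = 0.5741
Expected agreement pₑ = Σ (rowᵢ·colᵢ)/N² = (38·32 + 62·62 + 38·28 + 24·40)/162² = 0.2699
κ = (pₒ − pₑ)/(1 − pₑ) = (0.5741 − 0.2699)/(1 − 0.2699) = 0.417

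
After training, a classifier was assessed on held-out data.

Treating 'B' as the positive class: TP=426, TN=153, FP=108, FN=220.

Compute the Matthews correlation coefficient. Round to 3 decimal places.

MCC = (TP·TN − FP·FN) / √((TP+FP)(TP+FN)(TN+FP)(TN+FN))
Numerator = 426·153 − 108·220 = 41418
Denominator = √(534·646·261·373) = √33583280292 = 183257.4154
MCC = 41418 / 183257.4154 = 0.226

0.226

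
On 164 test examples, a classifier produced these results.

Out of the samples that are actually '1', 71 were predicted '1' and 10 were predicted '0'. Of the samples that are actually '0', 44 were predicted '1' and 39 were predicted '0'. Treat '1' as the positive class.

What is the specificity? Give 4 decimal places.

Specificity = TN/(TN+FP) = 39/(39+44) = 0.4699

0.4699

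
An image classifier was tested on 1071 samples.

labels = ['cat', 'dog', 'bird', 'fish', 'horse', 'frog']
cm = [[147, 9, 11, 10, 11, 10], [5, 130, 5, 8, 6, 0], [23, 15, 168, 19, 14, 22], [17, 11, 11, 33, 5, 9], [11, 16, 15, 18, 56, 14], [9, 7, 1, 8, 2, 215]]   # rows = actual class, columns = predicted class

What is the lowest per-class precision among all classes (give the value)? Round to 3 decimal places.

Per-class precision (TP/(TP+FP)):
  cat: TP=147, FP=5+23+17+11+9=65 → 147/212 = 0.6934
  dog: TP=130, FP=9+15+11+16+7=58 → 130/188 = 0.6915
  bird: TP=168, FP=11+5+11+15+1=43 → 168/211 = 0.7962
  fish: TP=33, FP=10+8+19+18+8=63 → 33/96 = 0.3438
  horse: TP=56, FP=11+6+14+5+2=38 → 56/94 = 0.5957
  frog: TP=215, FP=10+0+22+9+14=55 → 215/270 = 0.7963
Lowest is class 'fish' with precision = 0.344.

0.344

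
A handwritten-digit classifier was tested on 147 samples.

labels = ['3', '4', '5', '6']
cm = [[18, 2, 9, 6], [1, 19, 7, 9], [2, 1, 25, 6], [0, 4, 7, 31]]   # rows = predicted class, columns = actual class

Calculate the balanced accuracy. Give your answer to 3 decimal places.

0.676

Balanced accuracy = mean of per-class recall.
  3: recall = 18/21 = 0.8571
  4: recall = 19/26 = 0.7308
  5: recall = 25/48 = 0.5208
  6: recall = 31/52 = 0.5962
Mean = (0.8571 + 0.7308 + 0.5208 + 0.5962) / 4 = 0.676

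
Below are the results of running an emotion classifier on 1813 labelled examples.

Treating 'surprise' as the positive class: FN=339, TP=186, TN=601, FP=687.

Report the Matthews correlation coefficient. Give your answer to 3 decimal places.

-0.163

MCC = (TP·TN − FP·FN) / √((TP+FP)(TP+FN)(TN+FP)(TN+FN))
Numerator = 186·601 − 687·339 = -121107
Denominator = √(873·525·1288·940) = √554903244000 = 744918.2801
MCC = -121107 / 744918.2801 = -0.163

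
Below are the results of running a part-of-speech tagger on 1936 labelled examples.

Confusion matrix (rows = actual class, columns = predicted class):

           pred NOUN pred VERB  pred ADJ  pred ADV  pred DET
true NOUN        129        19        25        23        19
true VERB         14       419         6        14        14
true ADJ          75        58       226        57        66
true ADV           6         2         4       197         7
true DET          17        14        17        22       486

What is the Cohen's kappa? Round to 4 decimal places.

0.6831

Observed agreement pₒ = trace/N = 1457/1936 = 0.75258
Expected agreement pₑ = Σ (rowᵢ·colᵢ)/N² = (215·241 + 467·512 + 482·278 + 216·313 + 556·592)/1936² = 0.21922
κ = (pₒ − pₑ)/(1 − pₑ) = (0.75258 − 0.21922)/(1 − 0.21922) = 0.6831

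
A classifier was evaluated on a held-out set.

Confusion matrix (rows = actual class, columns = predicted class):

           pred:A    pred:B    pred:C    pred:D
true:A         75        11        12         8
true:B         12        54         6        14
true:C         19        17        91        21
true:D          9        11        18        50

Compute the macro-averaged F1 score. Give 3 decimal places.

Per-class F1 score (2·TP/(2·TP+FP+FN)):
  A: TP=75, FP=12+19+9=40, FN=11+12+8=31 → 150/221 = 0.6787
  B: TP=54, FP=11+17+11=39, FN=12+6+14=32 → 108/179 = 0.6034
  C: TP=91, FP=12+6+18=36, FN=19+17+21=57 → 182/275 = 0.6618
  D: TP=50, FP=8+14+21=43, FN=9+11+18=38 → 100/181 = 0.5525
Macro-F1 score = mean = (0.6787 + 0.6034 + 0.6618 + 0.5525) / 4 = 0.624

0.624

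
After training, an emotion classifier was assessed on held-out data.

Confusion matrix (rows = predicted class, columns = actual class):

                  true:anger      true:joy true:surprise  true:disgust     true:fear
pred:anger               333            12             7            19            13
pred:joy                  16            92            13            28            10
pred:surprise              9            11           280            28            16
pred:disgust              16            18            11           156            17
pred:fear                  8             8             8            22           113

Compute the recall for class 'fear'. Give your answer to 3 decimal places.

0.669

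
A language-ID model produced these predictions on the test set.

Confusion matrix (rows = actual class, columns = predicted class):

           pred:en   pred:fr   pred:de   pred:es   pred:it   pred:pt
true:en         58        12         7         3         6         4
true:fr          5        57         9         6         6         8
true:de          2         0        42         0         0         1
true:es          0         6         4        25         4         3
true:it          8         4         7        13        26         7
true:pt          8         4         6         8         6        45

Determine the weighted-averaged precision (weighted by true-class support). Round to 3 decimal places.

0.628

Per-class precision (TP/(TP+FP)):
  en: TP=58, FP=5+2+0+8+8=23 → 58/81 = 0.7160
  fr: TP=57, FP=12+0+6+4+4=26 → 57/83 = 0.6867
  de: TP=42, FP=7+9+4+7+6=33 → 42/75 = 0.5600
  es: TP=25, FP=3+6+0+13+8=30 → 25/55 = 0.4545
  it: TP=26, FP=6+6+0+4+6=22 → 26/48 = 0.5417
  pt: TP=45, FP=4+8+1+3+7=23 → 45/68 = 0.6618
Weighted-precision = Σ (supportᵢ/N)·precisionᵢ with N=410: (90/410)·0.7160 + (91/410)·0.6867 + (45/410)·0.5600 + (42/410)·0.4545 + (65/410)·0.5417 + (77/410)·0.6618 = 0.628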